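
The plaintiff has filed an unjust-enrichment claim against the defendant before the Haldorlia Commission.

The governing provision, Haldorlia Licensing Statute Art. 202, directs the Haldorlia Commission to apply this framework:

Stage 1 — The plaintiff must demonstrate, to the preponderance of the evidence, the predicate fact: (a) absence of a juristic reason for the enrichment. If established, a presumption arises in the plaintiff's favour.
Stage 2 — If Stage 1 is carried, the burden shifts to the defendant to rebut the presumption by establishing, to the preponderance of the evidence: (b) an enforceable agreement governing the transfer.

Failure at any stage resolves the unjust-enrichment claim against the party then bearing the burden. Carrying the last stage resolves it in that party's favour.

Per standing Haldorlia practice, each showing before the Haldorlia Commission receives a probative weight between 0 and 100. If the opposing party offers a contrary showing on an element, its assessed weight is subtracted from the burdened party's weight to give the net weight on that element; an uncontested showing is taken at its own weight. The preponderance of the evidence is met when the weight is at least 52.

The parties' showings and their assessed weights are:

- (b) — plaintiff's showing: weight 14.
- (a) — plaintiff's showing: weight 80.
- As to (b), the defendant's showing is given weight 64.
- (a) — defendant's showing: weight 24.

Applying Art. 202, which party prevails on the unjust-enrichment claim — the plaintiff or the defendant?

At Stage 1 the plaintiff must meet the preponderance of the evidence (weight is at least 52): on (a) the weight is 80 less the opposing 24 gives net 56, ≥ 52, so (a) meets the standard.
  All elements met. The burden passes to the defendant.
At Stage 2 the defendant must meet the preponderance of the evidence (weight is at least 52): on (b) the weight is 64 less the opposing 14 gives net 50, which does not reach 52, so (b) does not meet the standard.
  The defendant does not carry Stage 2.
The analysis ends at Stage 2; the plaintiff prevails.

plaintiff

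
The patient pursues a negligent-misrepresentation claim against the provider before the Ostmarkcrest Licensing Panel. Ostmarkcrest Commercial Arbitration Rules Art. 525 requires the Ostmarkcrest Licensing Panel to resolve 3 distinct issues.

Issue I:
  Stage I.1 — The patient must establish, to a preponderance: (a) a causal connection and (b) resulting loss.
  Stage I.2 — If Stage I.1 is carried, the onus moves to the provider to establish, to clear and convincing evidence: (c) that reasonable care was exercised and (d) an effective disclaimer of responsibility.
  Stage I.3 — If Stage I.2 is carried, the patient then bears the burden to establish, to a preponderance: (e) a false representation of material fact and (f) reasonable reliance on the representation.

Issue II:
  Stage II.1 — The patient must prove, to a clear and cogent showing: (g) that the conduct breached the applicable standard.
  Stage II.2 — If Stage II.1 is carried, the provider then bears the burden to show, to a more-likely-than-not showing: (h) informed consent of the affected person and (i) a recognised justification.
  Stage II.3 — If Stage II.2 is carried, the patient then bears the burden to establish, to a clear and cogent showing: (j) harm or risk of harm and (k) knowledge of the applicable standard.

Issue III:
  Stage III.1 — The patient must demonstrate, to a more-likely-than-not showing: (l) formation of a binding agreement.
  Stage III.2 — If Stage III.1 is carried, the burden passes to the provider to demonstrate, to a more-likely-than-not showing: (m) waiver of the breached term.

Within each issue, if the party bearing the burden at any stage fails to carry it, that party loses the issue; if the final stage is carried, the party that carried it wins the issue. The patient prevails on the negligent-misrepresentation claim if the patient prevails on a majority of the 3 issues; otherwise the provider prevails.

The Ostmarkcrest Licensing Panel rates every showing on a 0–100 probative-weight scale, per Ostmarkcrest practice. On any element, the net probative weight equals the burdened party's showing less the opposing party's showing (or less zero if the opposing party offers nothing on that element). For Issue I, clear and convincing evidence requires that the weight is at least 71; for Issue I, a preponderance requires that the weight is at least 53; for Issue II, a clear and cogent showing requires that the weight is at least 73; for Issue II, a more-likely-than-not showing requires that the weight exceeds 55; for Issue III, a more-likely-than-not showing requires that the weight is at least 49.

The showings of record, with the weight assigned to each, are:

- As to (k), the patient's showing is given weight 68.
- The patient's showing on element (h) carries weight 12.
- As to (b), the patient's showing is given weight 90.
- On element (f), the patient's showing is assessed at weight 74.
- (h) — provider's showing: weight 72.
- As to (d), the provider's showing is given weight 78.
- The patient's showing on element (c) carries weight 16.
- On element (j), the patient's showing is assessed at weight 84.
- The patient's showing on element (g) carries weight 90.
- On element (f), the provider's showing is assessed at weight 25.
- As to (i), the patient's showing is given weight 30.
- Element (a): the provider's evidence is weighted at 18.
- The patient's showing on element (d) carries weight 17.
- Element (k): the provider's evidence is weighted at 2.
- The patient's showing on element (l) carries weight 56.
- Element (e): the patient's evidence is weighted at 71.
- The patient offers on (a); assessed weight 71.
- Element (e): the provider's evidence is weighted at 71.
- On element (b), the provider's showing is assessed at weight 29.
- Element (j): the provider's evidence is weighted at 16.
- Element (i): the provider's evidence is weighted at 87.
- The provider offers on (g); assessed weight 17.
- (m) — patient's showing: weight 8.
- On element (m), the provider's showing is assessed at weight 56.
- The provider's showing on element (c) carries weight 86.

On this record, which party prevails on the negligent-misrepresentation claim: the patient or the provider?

patient

— Issue I —
At Stage I.1 the patient must meet a preponderance (weight is at least 53): on (a) the weight is 71 less the opposing 18 gives net 53, which does reach 53, so (a) meets the standard; on (b) the weight is 90 less the opposing 29 gives net 61, ≥ 53, so (b) meets the standard.
  Stage I.1 is satisfied; the onus moves to the provider.
At Stage I.2 the provider must meet clear and convincing evidence (weight is at least 71): on (c) the weight is 86 less the opposing 16 gives net 70, < 71, so (c) does not meet the standard; on (d) the weight is 78 less the opposing 17 gives net 61, which does not reach 71, so (d) does not meet the standard.
  Not every element is met, so the provider fails to carry Stage I.2.
So the patient prevails on this issue.
— Issue II —
At Stage II.1 the patient must meet a clear and cogent showing (weight is at least 73): on (g) the weight is 90 less the opposing 17 gives net 73, ≥ 73, so (g) meets the standard.
  The patient carries Stage II.1; the provider now bears the burden.
At Stage II.2 the provider must meet a more-likely-than-not showing (weight exceeds 55): on (h) the weight is 72 less the opposing 12 gives net 60, > 55, so (h) meets the standard; on (i) the weight is 87 less the opposing 30 gives net 57, which does exceed 55, so (i) meets the standard.
  All elements met. The burden passes to the patient.
At Stage II.3 the patient must meet a clear and cogent showing (weight is at least 73): on (j) the weight is 84 less the opposing 16 gives net 68, which does not reach 73, so (j) does not meet the standard; on (k) the weight is 68 less the opposing 2 gives net 66, < 73, so (k) does not meet the standard.
  The patient does not carry Stage II.3.
The provider prevails on this issue.
— Issue III —
Stage III.1 — burden on patient; standard: a more-likely-than-not showing (weight is at least 49).
    (l): 56 ≥ 49 [met]
  All elements met. The burden passes to the provider.
Stage III.2 — burden on provider; standard: a more-likely-than-not showing (weight is at least 49).
    (m): 56 − 8 = 48 < 49 [not met]
  Stage III.2 not carried; the provider fails its burden.
So the patient prevails on this issue.
Per-issue: Issue I → patient; Issue II → provider; Issue III → patient. The patient must prevail on a majority of issues; overall, the patient prevails.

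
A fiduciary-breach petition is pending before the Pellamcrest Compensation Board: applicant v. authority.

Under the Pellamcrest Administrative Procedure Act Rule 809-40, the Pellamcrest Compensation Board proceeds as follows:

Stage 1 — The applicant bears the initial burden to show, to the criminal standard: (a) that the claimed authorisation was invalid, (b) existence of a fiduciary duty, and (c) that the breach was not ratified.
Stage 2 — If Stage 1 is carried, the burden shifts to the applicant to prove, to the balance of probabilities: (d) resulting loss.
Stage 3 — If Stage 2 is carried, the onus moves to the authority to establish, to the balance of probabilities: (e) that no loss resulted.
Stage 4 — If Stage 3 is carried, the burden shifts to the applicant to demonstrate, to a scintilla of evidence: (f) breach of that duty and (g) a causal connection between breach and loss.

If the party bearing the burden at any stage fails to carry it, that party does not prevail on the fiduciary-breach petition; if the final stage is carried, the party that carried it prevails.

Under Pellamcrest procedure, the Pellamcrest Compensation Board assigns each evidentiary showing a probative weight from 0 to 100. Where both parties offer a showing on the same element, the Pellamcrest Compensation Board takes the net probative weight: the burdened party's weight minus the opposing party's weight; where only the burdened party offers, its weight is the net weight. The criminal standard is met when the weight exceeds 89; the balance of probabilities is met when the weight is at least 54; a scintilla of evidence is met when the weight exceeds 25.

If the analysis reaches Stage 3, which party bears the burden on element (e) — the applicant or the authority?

Stage 3's rule assigns the burden to the authority (to the balance of probabilities).

authority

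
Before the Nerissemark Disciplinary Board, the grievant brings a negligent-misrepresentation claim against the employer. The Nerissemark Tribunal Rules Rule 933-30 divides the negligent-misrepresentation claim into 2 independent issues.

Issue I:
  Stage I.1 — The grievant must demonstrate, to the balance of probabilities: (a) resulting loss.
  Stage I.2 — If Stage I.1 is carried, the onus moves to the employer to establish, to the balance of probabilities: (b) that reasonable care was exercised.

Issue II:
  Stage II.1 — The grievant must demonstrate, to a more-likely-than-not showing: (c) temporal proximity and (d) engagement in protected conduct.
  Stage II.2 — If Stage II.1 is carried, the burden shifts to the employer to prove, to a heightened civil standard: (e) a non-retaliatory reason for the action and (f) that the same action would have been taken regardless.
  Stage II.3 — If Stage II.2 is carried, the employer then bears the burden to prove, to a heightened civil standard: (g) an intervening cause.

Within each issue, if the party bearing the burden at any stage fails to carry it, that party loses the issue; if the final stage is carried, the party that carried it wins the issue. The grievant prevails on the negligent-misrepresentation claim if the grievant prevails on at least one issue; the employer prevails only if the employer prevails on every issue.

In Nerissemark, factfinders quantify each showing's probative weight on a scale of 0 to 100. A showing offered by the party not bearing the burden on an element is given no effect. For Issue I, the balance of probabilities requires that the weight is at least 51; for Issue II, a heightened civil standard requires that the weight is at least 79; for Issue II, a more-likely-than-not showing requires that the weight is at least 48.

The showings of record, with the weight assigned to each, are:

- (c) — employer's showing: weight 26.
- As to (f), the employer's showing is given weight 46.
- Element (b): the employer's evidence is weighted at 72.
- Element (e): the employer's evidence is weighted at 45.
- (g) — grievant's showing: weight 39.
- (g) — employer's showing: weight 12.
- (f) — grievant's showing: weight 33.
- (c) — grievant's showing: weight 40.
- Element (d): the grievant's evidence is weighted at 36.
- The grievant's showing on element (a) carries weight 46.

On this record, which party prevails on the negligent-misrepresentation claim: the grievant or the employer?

employer

— Issue I —
Stage I.1 — burden on grievant; standard: the balance of probabilities (weight is at least 51).
    (a): 46 < 51 [not met]
  The grievant does not carry Stage I.1.
The analysis ends at Stage I.1; the employer prevails on this issue.
— Issue II —
Stage II.1 — burden on grievant; standard: a more-likely-than-not showing (weight is at least 48).
    (c): 40 (employer's 26 disregarded) < 48 [not met]
    (d): 36 < 48 [not met]
  The grievant does not carry Stage II.1.
The employer prevails on this issue.
Per-issue: Issue I → employer; Issue II → employer. The grievant must prevail on at least one issue; overall, the employer prevails.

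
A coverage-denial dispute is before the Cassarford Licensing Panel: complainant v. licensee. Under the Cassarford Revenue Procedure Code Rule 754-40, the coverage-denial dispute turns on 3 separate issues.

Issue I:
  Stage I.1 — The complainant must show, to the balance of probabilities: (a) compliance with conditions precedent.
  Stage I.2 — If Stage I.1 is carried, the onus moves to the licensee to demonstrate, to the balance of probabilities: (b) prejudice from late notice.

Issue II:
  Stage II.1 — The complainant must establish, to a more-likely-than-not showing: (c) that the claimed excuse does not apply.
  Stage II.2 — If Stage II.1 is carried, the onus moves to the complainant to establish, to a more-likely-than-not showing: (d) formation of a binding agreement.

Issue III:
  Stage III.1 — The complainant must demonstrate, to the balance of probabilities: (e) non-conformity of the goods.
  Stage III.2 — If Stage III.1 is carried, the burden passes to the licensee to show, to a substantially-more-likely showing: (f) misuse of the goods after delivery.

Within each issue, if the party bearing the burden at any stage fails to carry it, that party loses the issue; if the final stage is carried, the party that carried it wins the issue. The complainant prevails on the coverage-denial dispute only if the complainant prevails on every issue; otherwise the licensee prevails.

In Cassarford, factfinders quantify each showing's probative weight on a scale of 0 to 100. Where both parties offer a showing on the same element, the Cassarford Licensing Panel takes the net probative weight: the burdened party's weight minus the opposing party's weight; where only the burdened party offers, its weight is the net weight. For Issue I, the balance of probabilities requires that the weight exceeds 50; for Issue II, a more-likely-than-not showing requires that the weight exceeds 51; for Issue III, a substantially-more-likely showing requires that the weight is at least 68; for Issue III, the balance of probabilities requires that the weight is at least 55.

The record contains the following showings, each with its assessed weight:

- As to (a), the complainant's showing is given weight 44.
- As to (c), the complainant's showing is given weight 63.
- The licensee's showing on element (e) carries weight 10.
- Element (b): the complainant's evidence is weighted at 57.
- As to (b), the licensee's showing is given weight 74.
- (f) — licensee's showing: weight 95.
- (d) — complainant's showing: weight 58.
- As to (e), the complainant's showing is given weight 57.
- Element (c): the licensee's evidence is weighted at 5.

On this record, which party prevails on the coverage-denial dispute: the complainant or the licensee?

— Issue I —
Stage I.1 (complainant, the balance of probabilities, weight exceeds 50): (a) 44 ≤ 50 — fails.
  The complainant does not carry Stage I.1.
The licensee prevails on this issue.
— Issue II —
Stage II.1 (complainant, a more-likely-than-not showing, weight exceeds 51): (c) net 63−5=58 > 51 — meets.
  All elements met. The complainant retains the burden for Stage II.2.
Stage II.2 (complainant, a more-likely-than-not showing, weight exceeds 51): (d) 58 > 51 — meets.
  All elements met at the final stage.
With every stage satisfied, the complainant prevails on this issue.
— Issue III —
At Stage III.1 the complainant must meet the balance of probabilities (weight is at least 55): on (e) the weight is 57 less the opposing 10 gives net 47, < 55, so (e) does not meet the standard.
  The complainant does not carry Stage III.1.
So the licensee prevails on this issue.
Per-issue: Issue I → licensee; Issue II → complainant; Issue III → licensee. The complainant must prevail on every issue; overall, the licensee prevails.

licensee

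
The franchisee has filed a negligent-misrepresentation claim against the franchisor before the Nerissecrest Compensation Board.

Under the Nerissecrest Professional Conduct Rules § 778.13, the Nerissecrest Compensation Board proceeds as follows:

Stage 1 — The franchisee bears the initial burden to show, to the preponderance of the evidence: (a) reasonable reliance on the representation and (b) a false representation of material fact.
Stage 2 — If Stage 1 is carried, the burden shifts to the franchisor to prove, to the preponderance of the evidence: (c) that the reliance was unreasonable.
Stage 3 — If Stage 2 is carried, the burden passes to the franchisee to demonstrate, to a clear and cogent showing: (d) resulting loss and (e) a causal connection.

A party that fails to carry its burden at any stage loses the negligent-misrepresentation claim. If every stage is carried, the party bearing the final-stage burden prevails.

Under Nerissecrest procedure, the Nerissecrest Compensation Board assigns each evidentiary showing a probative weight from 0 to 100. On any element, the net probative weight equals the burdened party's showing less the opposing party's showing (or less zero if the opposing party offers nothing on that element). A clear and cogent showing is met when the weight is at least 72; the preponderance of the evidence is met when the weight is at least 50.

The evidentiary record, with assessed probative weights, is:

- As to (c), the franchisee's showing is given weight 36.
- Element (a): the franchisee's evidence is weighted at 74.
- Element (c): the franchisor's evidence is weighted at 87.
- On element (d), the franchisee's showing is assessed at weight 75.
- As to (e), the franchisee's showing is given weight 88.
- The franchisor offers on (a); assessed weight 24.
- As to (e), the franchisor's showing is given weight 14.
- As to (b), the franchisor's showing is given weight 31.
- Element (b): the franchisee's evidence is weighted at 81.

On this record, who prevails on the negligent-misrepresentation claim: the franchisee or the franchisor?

franchisee

Stage 1 — burden on franchisee; standard: the preponderance of the evidence (weight is at least 50).
    (a): 74 − 24 = 50 ≥ 50 [met]
    (b): 81 − 31 = 50 ≥ 50 [met]
  Stage 1 carried; the burden shifts to the franchisor.
Stage 2 — burden on franchisor; standard: the preponderance of the evidence (weight is at least 50).
    (c): 87 − 36 = 51 ≥ 50 [met]
  The franchisor carries Stage 2; the franchisee now bears the burden.
Stage 3 — burden on franchisee; standard: a clear and cogent showing (weight is at least 72).
    (d): 75 ≥ 72 [met]
    (e): 88 − 14 = 74 ≥ 72 [met]
  Stage 3 carried; the final stage is satisfied.
With every stage satisfied, the franchisee prevails.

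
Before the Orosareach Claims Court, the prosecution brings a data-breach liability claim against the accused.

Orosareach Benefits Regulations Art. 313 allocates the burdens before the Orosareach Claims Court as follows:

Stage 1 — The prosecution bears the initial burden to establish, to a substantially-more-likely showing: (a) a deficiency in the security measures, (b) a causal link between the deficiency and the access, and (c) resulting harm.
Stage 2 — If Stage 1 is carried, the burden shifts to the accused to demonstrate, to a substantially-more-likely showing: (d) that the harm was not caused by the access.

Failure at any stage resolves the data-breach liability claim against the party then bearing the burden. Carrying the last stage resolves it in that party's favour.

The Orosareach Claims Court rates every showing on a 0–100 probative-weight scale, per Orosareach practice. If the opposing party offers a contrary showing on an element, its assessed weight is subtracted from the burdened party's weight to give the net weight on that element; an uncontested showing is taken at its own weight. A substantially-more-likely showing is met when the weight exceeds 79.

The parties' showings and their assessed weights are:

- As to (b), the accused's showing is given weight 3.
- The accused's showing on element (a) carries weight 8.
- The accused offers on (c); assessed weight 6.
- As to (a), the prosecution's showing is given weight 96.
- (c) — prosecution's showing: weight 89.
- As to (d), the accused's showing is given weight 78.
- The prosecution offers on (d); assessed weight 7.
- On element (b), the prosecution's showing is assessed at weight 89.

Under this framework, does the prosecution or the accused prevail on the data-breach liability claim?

At Stage 1 the prosecution must meet a substantially-more-likely showing (weight exceeds 79): on (a) the weight is 96 less the opposing 8 gives net 88, which does exceed 79, so (a) meets the standard; on (b) the weight is 89 less the opposing 3 gives net 86, > 79, so (b) meets the standard; on (c) the weight is 89 less the opposing 6 gives net 83, > 79, so (c) meets the standard.
  Stage 1 carried; the burden shifts to the accused.
At Stage 2 the accused must meet a substantially-more-likely showing (weight exceeds 79): on (d) the weight is 78 less the opposing 7 gives net 71, ≤ 79, so (d) does not meet the standard.
  Not every element is met, so the accused fails to carry Stage 2.
So the prosecution prevails.

prosecution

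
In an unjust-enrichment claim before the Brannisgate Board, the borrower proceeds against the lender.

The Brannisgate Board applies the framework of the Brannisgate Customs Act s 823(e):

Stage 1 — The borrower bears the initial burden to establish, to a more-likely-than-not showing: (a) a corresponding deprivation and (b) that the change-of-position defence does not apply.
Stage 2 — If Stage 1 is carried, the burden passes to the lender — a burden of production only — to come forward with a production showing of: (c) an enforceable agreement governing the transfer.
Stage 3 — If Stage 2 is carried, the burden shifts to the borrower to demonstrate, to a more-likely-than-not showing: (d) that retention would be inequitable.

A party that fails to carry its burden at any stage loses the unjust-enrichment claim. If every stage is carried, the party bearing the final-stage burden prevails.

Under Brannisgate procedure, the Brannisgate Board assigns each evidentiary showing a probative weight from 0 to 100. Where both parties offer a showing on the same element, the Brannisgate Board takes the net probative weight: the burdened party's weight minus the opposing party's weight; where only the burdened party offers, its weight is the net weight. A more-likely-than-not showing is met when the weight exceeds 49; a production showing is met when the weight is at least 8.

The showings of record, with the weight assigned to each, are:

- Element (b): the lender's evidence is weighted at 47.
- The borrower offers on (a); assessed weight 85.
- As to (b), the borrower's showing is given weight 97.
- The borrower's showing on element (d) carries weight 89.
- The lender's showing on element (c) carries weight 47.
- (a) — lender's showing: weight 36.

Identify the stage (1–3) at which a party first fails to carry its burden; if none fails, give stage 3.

At Stage 1 the borrower must meet a more-likely-than-not showing (weight exceeds 49): on (a) the weight is 85 less the opposing 36 gives net 49, ≤ 49, so (a) does not meet the standard; on (b) the weight is 97 less the opposing 47 gives net 50, > 49, so (b) meets the standard.
  The borrower does not carry Stage 1.
The lender prevails.

stage 1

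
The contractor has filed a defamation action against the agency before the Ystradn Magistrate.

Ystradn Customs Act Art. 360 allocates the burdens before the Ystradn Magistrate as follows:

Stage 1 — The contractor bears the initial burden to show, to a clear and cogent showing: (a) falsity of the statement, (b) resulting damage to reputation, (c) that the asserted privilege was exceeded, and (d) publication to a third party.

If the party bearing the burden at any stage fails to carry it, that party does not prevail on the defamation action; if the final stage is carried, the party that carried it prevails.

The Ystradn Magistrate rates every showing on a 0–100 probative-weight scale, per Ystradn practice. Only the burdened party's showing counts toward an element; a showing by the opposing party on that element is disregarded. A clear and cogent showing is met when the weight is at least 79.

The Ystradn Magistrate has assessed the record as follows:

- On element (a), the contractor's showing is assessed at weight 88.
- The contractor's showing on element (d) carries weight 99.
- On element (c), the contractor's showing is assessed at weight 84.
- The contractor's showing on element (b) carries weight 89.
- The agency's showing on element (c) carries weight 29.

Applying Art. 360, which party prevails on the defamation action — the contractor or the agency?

contractor

Stage 1 (contractor, a clear and cogent showing, weight is at least 79): (a) 88 ≥ 79 — meets; (b) 89 ≥ 79 — meets; (c) 84 (agency's 29 disregarded) ≥ 79 — meets; (d) 99 ≥ 79 — meets.
  Stage 1 carried; the final stage is satisfied.
With every stage satisfied, the contractor prevails.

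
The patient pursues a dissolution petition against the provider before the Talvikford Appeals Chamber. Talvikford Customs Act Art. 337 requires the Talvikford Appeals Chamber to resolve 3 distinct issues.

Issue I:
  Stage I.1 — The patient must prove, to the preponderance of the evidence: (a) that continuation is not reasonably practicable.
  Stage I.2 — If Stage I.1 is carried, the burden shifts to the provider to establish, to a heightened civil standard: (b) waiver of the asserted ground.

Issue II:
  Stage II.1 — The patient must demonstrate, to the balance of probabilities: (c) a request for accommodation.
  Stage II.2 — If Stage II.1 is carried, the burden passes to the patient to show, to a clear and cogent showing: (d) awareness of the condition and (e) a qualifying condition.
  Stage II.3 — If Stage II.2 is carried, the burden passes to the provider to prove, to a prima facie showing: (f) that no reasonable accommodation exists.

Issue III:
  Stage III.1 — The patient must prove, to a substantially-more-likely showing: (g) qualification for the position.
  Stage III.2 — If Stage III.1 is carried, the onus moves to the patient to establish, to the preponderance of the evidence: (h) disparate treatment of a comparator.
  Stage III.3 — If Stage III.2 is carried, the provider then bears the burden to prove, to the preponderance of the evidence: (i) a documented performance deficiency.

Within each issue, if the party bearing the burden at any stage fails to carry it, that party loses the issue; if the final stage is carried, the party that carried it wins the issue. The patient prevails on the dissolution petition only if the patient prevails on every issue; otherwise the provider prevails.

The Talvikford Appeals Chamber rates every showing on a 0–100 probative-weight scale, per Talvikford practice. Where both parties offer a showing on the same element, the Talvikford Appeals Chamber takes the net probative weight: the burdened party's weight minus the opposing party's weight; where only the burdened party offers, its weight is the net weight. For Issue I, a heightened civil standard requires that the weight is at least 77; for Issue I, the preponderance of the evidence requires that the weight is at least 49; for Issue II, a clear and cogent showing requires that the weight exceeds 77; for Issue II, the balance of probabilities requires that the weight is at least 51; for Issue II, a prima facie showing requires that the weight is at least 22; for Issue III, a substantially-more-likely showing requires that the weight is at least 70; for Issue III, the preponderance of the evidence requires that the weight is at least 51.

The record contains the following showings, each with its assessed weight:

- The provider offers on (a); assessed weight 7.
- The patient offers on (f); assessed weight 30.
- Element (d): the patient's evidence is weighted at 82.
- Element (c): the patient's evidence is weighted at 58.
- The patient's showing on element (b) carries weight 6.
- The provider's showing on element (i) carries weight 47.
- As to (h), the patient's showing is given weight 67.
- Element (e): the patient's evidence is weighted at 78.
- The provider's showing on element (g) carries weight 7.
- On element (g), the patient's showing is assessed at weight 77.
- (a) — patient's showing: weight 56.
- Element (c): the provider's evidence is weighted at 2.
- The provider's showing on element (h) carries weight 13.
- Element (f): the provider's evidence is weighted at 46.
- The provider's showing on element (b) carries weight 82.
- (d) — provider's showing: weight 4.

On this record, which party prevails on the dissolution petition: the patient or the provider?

patient

— Issue I —
At Stage I.1 the patient must meet the preponderance of the evidence (weight is at least 49): on (a) the weight is 56 less the opposing 7 gives net 49, ≥ 49, so (a) meets the standard.
  The patient carries Stage I.1; the provider now bears the burden.
At Stage I.2 the provider must meet a heightened civil standard (weight is at least 77): on (b) the weight is 82 less the opposing 6 gives net 76, < 77, so (b) does not meet the standard.
  The provider does not carry Stage I.2.
The analysis ends at Stage I.2; the patient prevails on this issue.
— Issue II —
Stage II.1 — burden on patient; standard: the balance of probabilities (weight is at least 51).
    (c): 58 − 2 = 56 ≥ 51 [met]
  All elements met. The patient retains the burden for Stage II.2.
Stage II.2 — burden on patient; standard: a clear and cogent showing (weight exceeds 77).
    (d): 82 − 4 = 78 > 77 [met]
    (e): 78 > 77 [met]
  All elements met. The burden passes to the provider.
Stage II.3 — burden on provider; standard: a prima facie showing (weight is at least 22).
    (f): 46 − 30 = 16 < 22 [not met]
  Stage II.3 not carried; the provider fails its burden.
So the patient prevails on this issue.
— Issue III —
Stage III.1 — burden on patient; standard: a substantially-more-likely showing (weight is at least 70).
    (g): 77 − 7 = 70 ≥ 70 [met]
  Stage III.1 is satisfied; the patient continues to bear the burden.
Stage III.2 — burden on patient; standard: the preponderance of the evidence (weight is at least 51).
    (h): 67 − 13 = 54 ≥ 51 [met]
  Stage III.2 is satisfied; the onus moves to the provider.
Stage III.3 — burden on provider; standard: the preponderance of the evidence (weight is at least 51).
    (i): 47 < 51 [not met]
  The provider does not carry Stage III.3.
The patient prevails on this issue.
Per-issue: Issue I → patient; Issue II → patient; Issue III → patient. The patient must prevail on every issue; overall, the patient prevails.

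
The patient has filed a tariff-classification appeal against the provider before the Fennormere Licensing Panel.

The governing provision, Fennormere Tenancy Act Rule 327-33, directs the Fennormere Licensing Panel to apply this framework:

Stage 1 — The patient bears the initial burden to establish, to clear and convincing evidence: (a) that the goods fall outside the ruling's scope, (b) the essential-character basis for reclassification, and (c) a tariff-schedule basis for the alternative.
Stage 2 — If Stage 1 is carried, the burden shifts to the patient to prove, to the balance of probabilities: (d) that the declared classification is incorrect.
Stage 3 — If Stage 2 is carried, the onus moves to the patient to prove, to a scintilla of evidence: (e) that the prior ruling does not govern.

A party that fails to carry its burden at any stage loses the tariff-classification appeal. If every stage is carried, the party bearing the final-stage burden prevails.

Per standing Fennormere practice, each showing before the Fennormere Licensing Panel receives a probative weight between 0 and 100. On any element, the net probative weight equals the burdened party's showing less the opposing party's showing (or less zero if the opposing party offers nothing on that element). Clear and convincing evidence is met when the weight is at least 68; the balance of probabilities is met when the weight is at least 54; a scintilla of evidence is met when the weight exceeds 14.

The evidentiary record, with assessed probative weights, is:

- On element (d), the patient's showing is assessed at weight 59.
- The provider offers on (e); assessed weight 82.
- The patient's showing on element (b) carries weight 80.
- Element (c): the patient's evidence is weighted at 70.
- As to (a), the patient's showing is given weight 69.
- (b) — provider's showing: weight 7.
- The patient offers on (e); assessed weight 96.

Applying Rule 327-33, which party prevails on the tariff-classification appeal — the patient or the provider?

Stage 1 (patient, clear and convincing evidence, weight is at least 68): (a) 69 ≥ 68 — meets; (b) net 80−7=73 ≥ 68 — meets; (c) 70 ≥ 68 — meets.
  Stage 1 carried; the burden remains with the patient.
Stage 2 (patient, the balance of probabilities, weight is at least 54): (d) 59 ≥ 54 — meets.
  All elements met. The patient retains the burden for Stage 3.
Stage 3 (patient, a scintilla of evidence, weight exceeds 14): (e) net 96−82=14 ≤ 14 — fails.
  Stage 3 not carried; the patient fails its burden.
The analysis ends at Stage 3; the provider prevails.

provider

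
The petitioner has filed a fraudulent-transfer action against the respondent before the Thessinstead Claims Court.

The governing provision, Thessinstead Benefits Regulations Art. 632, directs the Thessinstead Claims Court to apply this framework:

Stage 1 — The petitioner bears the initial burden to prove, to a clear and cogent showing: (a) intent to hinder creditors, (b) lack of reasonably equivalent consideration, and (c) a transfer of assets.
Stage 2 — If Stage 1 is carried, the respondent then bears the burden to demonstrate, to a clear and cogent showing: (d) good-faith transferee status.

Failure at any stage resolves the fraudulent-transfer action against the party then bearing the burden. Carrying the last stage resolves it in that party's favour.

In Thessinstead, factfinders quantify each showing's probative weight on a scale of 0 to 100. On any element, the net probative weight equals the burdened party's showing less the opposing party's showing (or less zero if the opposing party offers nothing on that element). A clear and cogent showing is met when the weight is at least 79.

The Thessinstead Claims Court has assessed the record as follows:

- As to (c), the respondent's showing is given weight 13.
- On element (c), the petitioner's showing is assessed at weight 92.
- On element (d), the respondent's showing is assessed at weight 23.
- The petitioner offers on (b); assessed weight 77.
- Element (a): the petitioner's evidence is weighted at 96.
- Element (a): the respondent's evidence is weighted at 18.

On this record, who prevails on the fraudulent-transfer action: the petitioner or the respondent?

At Stage 1 the petitioner must meet a clear and cogent showing (weight is at least 79): on (a) the weight is 96 less the opposing 18 gives net 78, which does not reach 79, so (a) does not meet the standard; on (b) the weight is 77, which does not reach 79, so (b) does not meet the standard; on (c) the weight is 92 less the opposing 13 gives net 79, which does reach 79, so (c) meets the standard.
  Not every element is met, so the petitioner fails to carry Stage 1.
So the respondent prevails.

respondent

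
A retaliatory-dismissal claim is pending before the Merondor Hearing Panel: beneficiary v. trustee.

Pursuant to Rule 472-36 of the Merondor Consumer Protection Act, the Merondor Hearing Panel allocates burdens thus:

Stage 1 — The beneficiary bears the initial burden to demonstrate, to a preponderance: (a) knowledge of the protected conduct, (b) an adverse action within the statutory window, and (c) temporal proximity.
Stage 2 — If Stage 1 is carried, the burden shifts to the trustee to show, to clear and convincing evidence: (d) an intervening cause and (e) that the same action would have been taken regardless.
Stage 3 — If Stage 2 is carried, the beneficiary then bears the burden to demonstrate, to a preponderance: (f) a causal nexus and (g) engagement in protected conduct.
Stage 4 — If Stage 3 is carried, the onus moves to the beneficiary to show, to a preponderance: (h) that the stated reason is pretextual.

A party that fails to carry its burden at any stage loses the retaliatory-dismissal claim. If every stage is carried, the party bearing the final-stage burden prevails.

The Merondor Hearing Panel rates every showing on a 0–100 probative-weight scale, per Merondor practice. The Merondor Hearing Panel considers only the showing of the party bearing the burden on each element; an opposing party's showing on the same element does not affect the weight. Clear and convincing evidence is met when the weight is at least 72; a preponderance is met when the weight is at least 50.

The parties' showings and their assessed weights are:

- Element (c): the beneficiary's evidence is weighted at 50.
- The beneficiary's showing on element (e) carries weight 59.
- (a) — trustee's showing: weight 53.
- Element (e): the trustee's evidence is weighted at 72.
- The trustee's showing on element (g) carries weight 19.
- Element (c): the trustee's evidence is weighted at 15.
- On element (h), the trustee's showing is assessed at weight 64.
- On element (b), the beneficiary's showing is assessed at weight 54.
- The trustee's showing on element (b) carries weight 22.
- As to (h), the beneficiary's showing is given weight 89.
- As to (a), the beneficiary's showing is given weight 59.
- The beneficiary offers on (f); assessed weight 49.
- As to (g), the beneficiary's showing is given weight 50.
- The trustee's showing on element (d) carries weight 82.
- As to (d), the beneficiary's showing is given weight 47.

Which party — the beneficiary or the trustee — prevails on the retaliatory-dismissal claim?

trustee

Stage 1 (beneficiary, a preponderance, weight is at least 50): (a) 59 (trustee's 53 disregarded) ≥ 50 — meets; (b) 54 (trustee's 22 disregarded) ≥ 50 — meets; (c) 50 (trustee's 15 disregarded) ≥ 50 — meets.
  The beneficiary carries Stage 1; the trustee now bears the burden.
Stage 2 (trustee, clear and convincing evidence, weight is at least 72): (d) 82 (beneficiary's 47 disregarded) ≥ 72 — meets; (e) 72 (beneficiary's 59 disregarded) ≥ 72 — meets.
  The trustee carries Stage 2; the beneficiary now bears the burden.
Stage 3 (beneficiary, a preponderance, weight is at least 50): (f) 49 < 50 — fails; (g) 50 (trustee's 19 disregarded) ≥ 50 — meets.
  Stage 3 not carried; the beneficiary fails its burden.
So the trustee prevails.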